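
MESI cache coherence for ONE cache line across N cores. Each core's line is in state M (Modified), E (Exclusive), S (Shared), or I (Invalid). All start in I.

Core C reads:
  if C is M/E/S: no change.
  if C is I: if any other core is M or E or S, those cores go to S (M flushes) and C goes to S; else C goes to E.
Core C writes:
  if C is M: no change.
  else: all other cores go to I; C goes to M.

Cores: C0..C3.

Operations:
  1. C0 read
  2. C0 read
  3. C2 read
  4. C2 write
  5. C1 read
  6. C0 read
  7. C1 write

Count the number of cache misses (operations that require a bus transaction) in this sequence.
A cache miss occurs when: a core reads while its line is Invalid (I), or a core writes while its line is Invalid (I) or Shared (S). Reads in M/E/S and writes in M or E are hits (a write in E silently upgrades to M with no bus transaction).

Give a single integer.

Op 1: C0 read [C0 read from I: no other sharers -> C0=E (exclusive)] -> [E,I,I,I] [MISS #1: read from I]
Op 2: C0 read [C0 read: already in E, no change] -> [E,I,I,I] [hit: read from E]
Op 3: C2 read [C2 read from I: others=['C0=E'] -> C2=S, others downsized to S] -> [S,I,S,I] [MISS #2: read from I]
Op 4: C2 write [C2 write: invalidate ['C0=S'] -> C2=M] -> [I,I,M,I] [MISS #3: write from S]
Op 5: C1 read [C1 read from I: others=['C2=M'] -> C1=S, others downsized to S] -> [I,S,S,I] [MISS #4: read from I]
Op 6: C0 read [C0 read from I: others=['C1=S', 'C2=S'] -> C0=S, others downsized to S] -> [S,S,S,I] [MISS #5: read from I]
Op 7: C1 write [C1 write: invalidate ['C0=S', 'C2=S'] -> C1=M] -> [I,M,I,I] [MISS #6: write from S]

Answer: 6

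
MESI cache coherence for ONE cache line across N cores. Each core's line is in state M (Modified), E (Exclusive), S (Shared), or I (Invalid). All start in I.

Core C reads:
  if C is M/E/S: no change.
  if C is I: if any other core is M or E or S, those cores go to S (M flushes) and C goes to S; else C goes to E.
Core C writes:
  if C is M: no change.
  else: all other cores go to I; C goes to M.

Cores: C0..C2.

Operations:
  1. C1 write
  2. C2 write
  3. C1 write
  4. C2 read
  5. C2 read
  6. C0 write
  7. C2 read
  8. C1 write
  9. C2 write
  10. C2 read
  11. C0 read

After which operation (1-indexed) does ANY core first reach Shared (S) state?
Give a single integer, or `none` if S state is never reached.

Answer: 4

Derivation:
Op 1: C1 write [C1 write: invalidate none -> C1=M] -> [I,M,I]
Op 2: C2 write [C2 write: invalidate ['C1=M'] -> C2=M] -> [I,I,M]
Op 3: C1 write [C1 write: invalidate ['C2=M'] -> C1=M] -> [I,M,I]
Op 4: C2 read [C2 read from I: others=['C1=M'] -> C2=S, others downsized to S] -> [I,S,S]
  -> First S state at op 4; remaining ops need not be traced.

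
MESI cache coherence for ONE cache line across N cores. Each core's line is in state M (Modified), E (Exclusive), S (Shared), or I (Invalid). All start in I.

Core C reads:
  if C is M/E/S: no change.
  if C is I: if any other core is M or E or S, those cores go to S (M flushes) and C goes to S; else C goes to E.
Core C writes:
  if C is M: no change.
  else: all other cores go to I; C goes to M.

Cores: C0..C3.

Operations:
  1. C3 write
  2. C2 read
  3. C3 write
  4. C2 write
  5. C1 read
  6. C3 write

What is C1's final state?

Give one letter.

Answer: I

Derivation:
Op 1: C3 write [C3 write: invalidate none -> C3=M] -> [I,I,I,M]
Op 2: C2 read [C2 read from I: others=['C3=M'] -> C2=S, others downsized to S] -> [I,I,S,S]
Op 3: C3 write [C3 write: invalidate ['C2=S'] -> C3=M] -> [I,I,I,M]
Op 4: C2 write [C2 write: invalidate ['C3=M'] -> C2=M] -> [I,I,M,I]
Op 5: C1 read [C1 read from I: others=['C2=M'] -> C1=S, others downsized to S] -> [I,S,S,I]
Op 6: C3 write [C3 write: invalidate ['C1=S', 'C2=S'] -> C3=M] -> [I,I,I,M]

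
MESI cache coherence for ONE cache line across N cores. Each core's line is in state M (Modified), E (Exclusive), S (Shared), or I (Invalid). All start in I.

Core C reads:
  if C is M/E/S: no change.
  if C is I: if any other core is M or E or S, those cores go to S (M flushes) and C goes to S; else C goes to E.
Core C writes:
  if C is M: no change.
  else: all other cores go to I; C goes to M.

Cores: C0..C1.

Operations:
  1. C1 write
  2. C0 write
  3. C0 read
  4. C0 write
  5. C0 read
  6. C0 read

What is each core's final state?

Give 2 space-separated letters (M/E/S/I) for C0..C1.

Answer: M I

Derivation:
Op 1: C1 write [C1 write: invalidate none -> C1=M] -> [I,M]
Op 2: C0 write [C0 write: invalidate ['C1=M'] -> C0=M] -> [M,I]
Op 3: C0 read [C0 read: already in M, no change] -> [M,I]
Op 4: C0 write [C0 write: already M (modified), no change] -> [M,I]
Op 5: C0 read [C0 read: already in M, no change] -> [M,I]
Op 6: C0 read [C0 read: already in M, no change] -> [M,I]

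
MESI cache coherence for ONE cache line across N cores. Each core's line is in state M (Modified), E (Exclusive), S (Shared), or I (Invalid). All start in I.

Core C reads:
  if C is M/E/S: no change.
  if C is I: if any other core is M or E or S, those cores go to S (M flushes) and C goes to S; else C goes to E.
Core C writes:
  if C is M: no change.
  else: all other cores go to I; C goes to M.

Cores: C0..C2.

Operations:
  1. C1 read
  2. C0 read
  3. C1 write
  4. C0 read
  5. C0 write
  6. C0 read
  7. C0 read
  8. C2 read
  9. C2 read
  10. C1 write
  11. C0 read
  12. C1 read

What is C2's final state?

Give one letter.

Answer: I

Derivation:
Op 1: C1 read [C1 read from I: no other sharers -> C1=E (exclusive)] -> [I,E,I]
Op 2: C0 read [C0 read from I: others=['C1=E'] -> C0=S, others downsized to S] -> [S,S,I]
Op 3: C1 write [C1 write: invalidate ['C0=S'] -> C1=M] -> [I,M,I]
Op 4: C0 read [C0 read from I: others=['C1=M'] -> C0=S, others downsized to S] -> [S,S,I]
Op 5: C0 write [C0 write: invalidate ['C1=S'] -> C0=M] -> [M,I,I]
Op 6: C0 read [C0 read: already in M, no change] -> [M,I,I]
Op 7: C0 read [C0 read: already in M, no change] -> [M,I,I]
Op 8: C2 read [C2 read from I: others=['C0=M'] -> C2=S, others downsized to S] -> [S,I,S]
Op 9: C2 read [C2 read: already in S, no change] -> [S,I,S]
Op 10: C1 write [C1 write: invalidate ['C0=S', 'C2=S'] -> C1=M] -> [I,M,I]
Op 11: C0 read [C0 read from I: others=['C1=M'] -> C0=S, others downsized to S] -> [S,S,I]
Op 12: C1 read [C1 read: already in S, no change] -> [S,S,I]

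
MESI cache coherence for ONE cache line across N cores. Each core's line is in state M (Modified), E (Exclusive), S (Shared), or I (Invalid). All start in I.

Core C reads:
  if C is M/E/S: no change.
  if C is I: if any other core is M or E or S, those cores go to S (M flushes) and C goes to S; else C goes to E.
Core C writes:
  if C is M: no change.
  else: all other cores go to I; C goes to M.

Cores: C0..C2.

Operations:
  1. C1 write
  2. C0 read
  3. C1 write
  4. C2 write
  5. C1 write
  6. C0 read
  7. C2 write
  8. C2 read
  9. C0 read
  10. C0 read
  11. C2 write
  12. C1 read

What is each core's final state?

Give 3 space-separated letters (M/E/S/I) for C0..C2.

Op 1: C1 write [C1 write: invalidate none -> C1=M] -> [I,M,I]
Op 2: C0 read [C0 read from I: others=['C1=M'] -> C0=S, others downsized to S] -> [S,S,I]
Op 3: C1 write [C1 write: invalidate ['C0=S'] -> C1=M] -> [I,M,I]
Op 4: C2 write [C2 write: invalidate ['C1=M'] -> C2=M] -> [I,I,M]
Op 5: C1 write [C1 write: invalidate ['C2=M'] -> C1=M] -> [I,M,I]
Op 6: C0 read [C0 read from I: others=['C1=M'] -> C0=S, others downsized to S] -> [S,S,I]
Op 7: C2 write [C2 write: invalidate ['C0=S', 'C1=S'] -> C2=M] -> [I,I,M]
Op 8: C2 read [C2 read: already in M, no change] -> [I,I,M]
Op 9: C0 read [C0 read from I: others=['C2=M'] -> C0=S, others downsized to S] -> [S,I,S]
Op 10: C0 read [C0 read: already in S, no change] -> [S,I,S]
Op 11: C2 write [C2 write: invalidate ['C0=S'] -> C2=M] -> [I,I,M]
Op 12: C1 read [C1 read from I: others=['C2=M'] -> C1=S, others downsized to S] -> [I,S,S]

Answer: I S S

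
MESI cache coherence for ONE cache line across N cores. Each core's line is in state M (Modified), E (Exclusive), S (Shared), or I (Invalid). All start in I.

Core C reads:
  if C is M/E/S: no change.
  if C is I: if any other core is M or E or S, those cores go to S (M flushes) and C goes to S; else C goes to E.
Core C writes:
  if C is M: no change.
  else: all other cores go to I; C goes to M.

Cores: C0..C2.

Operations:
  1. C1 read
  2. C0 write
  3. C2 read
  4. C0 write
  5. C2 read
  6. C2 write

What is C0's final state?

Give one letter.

Op 1: C1 read [C1 read from I: no other sharers -> C1=E (exclusive)] -> [I,E,I]
Op 2: C0 write [C0 write: invalidate ['C1=E'] -> C0=M] -> [M,I,I]
Op 3: C2 read [C2 read from I: others=['C0=M'] -> C2=S, others downsized to S] -> [S,I,S]
Op 4: C0 write [C0 write: invalidate ['C2=S'] -> C0=M] -> [M,I,I]
Op 5: C2 read [C2 read from I: others=['C0=M'] -> C2=S, others downsized to S] -> [S,I,S]
Op 6: C2 write [C2 write: invalidate ['C0=S'] -> C2=M] -> [I,I,M]

Answer: I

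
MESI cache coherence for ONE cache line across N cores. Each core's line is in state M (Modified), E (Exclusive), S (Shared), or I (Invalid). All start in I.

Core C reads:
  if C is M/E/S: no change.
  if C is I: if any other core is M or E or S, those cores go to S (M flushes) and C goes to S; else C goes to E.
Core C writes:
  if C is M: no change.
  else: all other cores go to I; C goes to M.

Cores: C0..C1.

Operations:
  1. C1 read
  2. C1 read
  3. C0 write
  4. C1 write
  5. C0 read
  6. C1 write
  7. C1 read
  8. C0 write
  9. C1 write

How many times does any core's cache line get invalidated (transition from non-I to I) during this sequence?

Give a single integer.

Op 1: C1 read [C1 read from I: no other sharers -> C1=E (exclusive)] -> [I,E] (invalidations this op: 0; running total: 0)
Op 2: C1 read [C1 read: already in E, no change] -> [I,E] (invalidations this op: 0; running total: 0)
Op 3: C0 write [C0 write: invalidate ['C1=E'] -> C0=M] -> [M,I] (invalidations this op: 1; running total: 1)
Op 4: C1 write [C1 write: invalidate ['C0=M'] -> C1=M] -> [I,M] (invalidations this op: 1; running total: 2)
Op 5: C0 read [C0 read from I: others=['C1=M'] -> C0=S, others downsized to S] -> [S,S] (invalidations this op: 0; running total: 2)
Op 6: C1 write [C1 write: invalidate ['C0=S'] -> C1=M] -> [I,M] (invalidations this op: 1; running total: 3)
Op 7: C1 read [C1 read: already in M, no change] -> [I,M] (invalidations this op: 0; running total: 3)
Op 8: C0 write [C0 write: invalidate ['C1=M'] -> C0=M] -> [M,I] (invalidations this op: 1; running total: 4)
Op 9: C1 write [C1 write: invalidate ['C0=M'] -> C1=M] -> [I,M] (invalidations this op: 1; running total: 5)

Answer: 5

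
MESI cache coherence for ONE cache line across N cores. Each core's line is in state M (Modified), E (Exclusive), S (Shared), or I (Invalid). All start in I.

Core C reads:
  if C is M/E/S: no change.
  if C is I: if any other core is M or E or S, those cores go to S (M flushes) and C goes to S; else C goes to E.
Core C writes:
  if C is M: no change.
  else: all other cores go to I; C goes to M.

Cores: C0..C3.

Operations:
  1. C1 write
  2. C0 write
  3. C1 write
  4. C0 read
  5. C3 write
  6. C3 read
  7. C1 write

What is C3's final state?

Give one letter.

Answer: I

Derivation:
Op 1: C1 write [C1 write: invalidate none -> C1=M] -> [I,M,I,I]
Op 2: C0 write [C0 write: invalidate ['C1=M'] -> C0=M] -> [M,I,I,I]
Op 3: C1 write [C1 write: invalidate ['C0=M'] -> C1=M] -> [I,M,I,I]
Op 4: C0 read [C0 read from I: others=['C1=M'] -> C0=S, others downsized to S] -> [S,S,I,I]
Op 5: C3 write [C3 write: invalidate ['C0=S', 'C1=S'] -> C3=M] -> [I,I,I,M]
Op 6: C3 read [C3 read: already in M, no change] -> [I,I,I,M]
Op 7: C1 write [C1 write: invalidate ['C3=M'] -> C1=M] -> [I,M,I,I]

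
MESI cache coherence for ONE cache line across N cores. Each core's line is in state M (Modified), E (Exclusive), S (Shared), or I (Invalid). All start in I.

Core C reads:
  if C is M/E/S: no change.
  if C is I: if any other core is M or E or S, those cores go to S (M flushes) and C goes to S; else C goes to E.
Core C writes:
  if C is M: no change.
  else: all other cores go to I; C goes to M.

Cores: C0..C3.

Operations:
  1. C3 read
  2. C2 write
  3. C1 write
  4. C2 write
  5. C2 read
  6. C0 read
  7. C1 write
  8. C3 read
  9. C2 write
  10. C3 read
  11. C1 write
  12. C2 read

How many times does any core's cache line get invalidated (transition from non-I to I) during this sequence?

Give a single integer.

Answer: 9

Derivation:
Op 1: C3 read [C3 read from I: no other sharers -> C3=E (exclusive)] -> [I,I,I,E] (invalidations this op: 0; running total: 0)
Op 2: C2 write [C2 write: invalidate ['C3=E'] -> C2=M] -> [I,I,M,I] (invalidations this op: 1; running total: 1)
Op 3: C1 write [C1 write: invalidate ['C2=M'] -> C1=M] -> [I,M,I,I] (invalidations this op: 1; running total: 2)
Op 4: C2 write [C2 write: invalidate ['C1=M'] -> C2=M] -> [I,I,M,I] (invalidations this op: 1; running total: 3)
Op 5: C2 read [C2 read: already in M, no change] -> [I,I,M,I] (invalidations this op: 0; running total: 3)
Op 6: C0 read [C0 read from I: others=['C2=M'] -> C0=S, others downsized to S] -> [S,I,S,I] (invalidations this op: 0; running total: 3)
Op 7: C1 write [C1 write: invalidate ['C0=S', 'C2=S'] -> C1=M] -> [I,M,I,I] (invalidations this op: 2; running total: 5)
Op 8: C3 read [C3 read from I: others=['C1=M'] -> C3=S, others downsized to S] -> [I,S,I,S] (invalidations this op: 0; running total: 5)
Op 9: C2 write [C2 write: invalidate ['C1=S', 'C3=S'] -> C2=M] -> [I,I,M,I] (invalidations this op: 2; running total: 7)
Op 10: C3 read [C3 read from I: others=['C2=M'] -> C3=S, others downsized to S] -> [I,I,S,S] (invalidations this op: 0; running total: 7)
Op 11: C1 write [C1 write: invalidate ['C2=S', 'C3=S'] -> C1=M] -> [I,M,I,I] (invalidations this op: 2; running total: 9)
Op 12: C2 read [C2 read from I: others=['C1=M'] -> C2=S, others downsized to S] -> [I,S,S,I] (invalidations this op: 0; running total: 9)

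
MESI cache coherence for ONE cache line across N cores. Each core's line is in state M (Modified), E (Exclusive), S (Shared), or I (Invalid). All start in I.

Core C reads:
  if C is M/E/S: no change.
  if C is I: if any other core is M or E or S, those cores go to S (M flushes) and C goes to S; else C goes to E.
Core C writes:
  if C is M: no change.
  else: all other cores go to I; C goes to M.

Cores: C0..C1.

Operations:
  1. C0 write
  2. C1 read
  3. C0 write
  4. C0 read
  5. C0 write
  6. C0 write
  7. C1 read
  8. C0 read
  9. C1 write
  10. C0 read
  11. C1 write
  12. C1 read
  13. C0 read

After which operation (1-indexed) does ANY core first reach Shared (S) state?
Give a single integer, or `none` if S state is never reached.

Op 1: C0 write [C0 write: invalidate none -> C0=M] -> [M,I]
Op 2: C1 read [C1 read from I: others=['C0=M'] -> C1=S, others downsized to S] -> [S,S]
  -> First S state at op 2; remaining ops need not be traced.

Answer: 2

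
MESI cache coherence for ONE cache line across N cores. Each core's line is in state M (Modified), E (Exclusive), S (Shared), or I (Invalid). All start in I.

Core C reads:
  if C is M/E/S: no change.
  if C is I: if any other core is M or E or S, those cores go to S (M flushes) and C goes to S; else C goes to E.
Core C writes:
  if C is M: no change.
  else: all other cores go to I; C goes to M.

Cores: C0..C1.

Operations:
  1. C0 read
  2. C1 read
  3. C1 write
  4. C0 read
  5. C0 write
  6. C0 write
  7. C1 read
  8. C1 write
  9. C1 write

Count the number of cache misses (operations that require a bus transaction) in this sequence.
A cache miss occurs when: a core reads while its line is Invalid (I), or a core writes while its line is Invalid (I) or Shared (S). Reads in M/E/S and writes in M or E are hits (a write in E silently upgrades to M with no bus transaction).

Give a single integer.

Answer: 7

Derivation:
Op 1: C0 read [C0 read from I: no other sharers -> C0=E (exclusive)] -> [E,I] [MISS #1: read from I]
Op 2: C1 read [C1 read from I: others=['C0=E'] -> C1=S, others downsized to S] -> [S,S] [MISS #2: read from I]
Op 3: C1 write [C1 write: invalidate ['C0=S'] -> C1=M] -> [I,M] [MISS #3: write from S]
Op 4: C0 read [C0 read from I: others=['C1=M'] -> C0=S, others downsized to S] -> [S,S] [MISS #4: read from I]
Op 5: C0 write [C0 write: invalidate ['C1=S'] -> C0=M] -> [M,I] [MISS #5: write from S]
Op 6: C0 write [C0 write: already M (modified), no change] -> [M,I] [hit: write from M]
Op 7: C1 read [C1 read from I: others=['C0=M'] -> C1=S, others downsized to S] -> [S,S] [MISS #6: read from I]
Op 8: C1 write [C1 write: invalidate ['C0=S'] -> C1=M] -> [I,M] [MISS #7: write from S]
Op 9: C1 write [C1 write: already M (modified), no change] -> [I,M] [hit: write from M]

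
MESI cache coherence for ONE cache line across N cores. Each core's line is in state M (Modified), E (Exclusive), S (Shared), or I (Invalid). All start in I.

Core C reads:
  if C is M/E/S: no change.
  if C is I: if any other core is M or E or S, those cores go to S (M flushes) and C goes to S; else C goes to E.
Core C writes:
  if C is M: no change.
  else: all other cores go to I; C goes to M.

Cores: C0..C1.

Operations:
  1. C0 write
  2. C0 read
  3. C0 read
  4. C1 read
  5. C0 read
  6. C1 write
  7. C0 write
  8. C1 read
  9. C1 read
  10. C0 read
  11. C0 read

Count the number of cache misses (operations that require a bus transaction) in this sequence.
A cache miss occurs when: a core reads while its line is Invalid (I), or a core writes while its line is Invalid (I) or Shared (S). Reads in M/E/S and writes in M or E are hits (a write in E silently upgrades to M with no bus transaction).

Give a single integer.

Op 1: C0 write [C0 write: invalidate none -> C0=M] -> [M,I] [MISS #1: write from I]
Op 2: C0 read [C0 read: already in M, no change] -> [M,I] [hit: read from M]
Op 3: C0 read [C0 read: already in M, no change] -> [M,I] [hit: read from M]
Op 4: C1 read [C1 read from I: others=['C0=M'] -> C1=S, others downsized to S] -> [S,S] [MISS #2: read from I]
Op 5: C0 read [C0 read: already in S, no change] -> [S,S] [hit: read from S]
Op 6: C1 write [C1 write: invalidate ['C0=S'] -> C1=M] -> [I,M] [MISS #3: write from S]
Op 7: C0 write [C0 write: invalidate ['C1=M'] -> C0=M] -> [M,I] [MISS #4: write from I]
Op 8: C1 read [C1 read from I: others=['C0=M'] -> C1=S, others downsized to S] -> [S,S] [MISS #5: read from I]
Op 9: C1 read [C1 read: already in S, no change] -> [S,S] [hit: read from S]
Op 10: C0 read [C0 read: already in S, no change] -> [S,S] [hit: read from S]
Op 11: C0 read [C0 read: already in S, no change] -> [S,S] [hit: read from S]

Answer: 5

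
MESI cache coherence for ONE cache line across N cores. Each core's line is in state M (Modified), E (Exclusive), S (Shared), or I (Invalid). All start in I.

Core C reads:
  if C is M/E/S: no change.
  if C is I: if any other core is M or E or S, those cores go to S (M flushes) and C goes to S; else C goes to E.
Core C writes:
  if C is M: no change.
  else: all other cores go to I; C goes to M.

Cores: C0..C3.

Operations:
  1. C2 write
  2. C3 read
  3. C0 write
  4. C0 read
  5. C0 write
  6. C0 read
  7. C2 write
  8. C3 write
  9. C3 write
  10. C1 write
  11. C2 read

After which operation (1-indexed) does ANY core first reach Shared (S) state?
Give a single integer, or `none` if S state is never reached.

Op 1: C2 write [C2 write: invalidate none -> C2=M] -> [I,I,M,I]
Op 2: C3 read [C3 read from I: others=['C2=M'] -> C3=S, others downsized to S] -> [I,I,S,S]
  -> First S state at op 2; remaining ops need not be traced.

Answer: 2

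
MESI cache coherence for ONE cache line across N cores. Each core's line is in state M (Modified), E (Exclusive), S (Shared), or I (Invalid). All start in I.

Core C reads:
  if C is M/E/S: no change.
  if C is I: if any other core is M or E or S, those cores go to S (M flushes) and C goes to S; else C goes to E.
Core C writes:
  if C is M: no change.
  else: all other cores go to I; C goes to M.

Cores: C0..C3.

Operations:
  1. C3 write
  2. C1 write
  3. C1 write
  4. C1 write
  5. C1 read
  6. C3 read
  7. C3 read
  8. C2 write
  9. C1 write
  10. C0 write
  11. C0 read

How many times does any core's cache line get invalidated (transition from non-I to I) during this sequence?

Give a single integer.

Answer: 5

Derivation:
Op 1: C3 write [C3 write: invalidate none -> C3=M] -> [I,I,I,M] (invalidations this op: 0; running total: 0)
Op 2: C1 write [C1 write: invalidate ['C3=M'] -> C1=M] -> [I,M,I,I] (invalidations this op: 1; running total: 1)
Op 3: C1 write [C1 write: already M (modified), no change] -> [I,M,I,I] (invalidations this op: 0; running total: 1)
Op 4: C1 write [C1 write: already M (modified), no change] -> [I,M,I,I] (invalidations this op: 0; running total: 1)
Op 5: C1 read [C1 read: already in M, no change] -> [I,M,I,I] (invalidations this op: 0; running total: 1)
Op 6: C3 read [C3 read from I: others=['C1=M'] -> C3=S, others downsized to S] -> [I,S,I,S] (invalidations this op: 0; running total: 1)
Op 7: C3 read [C3 read: already in S, no change] -> [I,S,I,S] (invalidations this op: 0; running total: 1)
Op 8: C2 write [C2 write: invalidate ['C1=S', 'C3=S'] -> C2=M] -> [I,I,M,I] (invalidations this op: 2; running total: 3)
Op 9: C1 write [C1 write: invalidate ['C2=M'] -> C1=M] -> [I,M,I,I] (invalidations this op: 1; running total: 4)
Op 10: C0 write [C0 write: invalidate ['C1=M'] -> C0=M] -> [M,I,I,I] (invalidations this op: 1; running total: 5)
Op 11: C0 read [C0 read: already in M, no change] -> [M,I,I,I] (invalidations this op: 0; running total: 5)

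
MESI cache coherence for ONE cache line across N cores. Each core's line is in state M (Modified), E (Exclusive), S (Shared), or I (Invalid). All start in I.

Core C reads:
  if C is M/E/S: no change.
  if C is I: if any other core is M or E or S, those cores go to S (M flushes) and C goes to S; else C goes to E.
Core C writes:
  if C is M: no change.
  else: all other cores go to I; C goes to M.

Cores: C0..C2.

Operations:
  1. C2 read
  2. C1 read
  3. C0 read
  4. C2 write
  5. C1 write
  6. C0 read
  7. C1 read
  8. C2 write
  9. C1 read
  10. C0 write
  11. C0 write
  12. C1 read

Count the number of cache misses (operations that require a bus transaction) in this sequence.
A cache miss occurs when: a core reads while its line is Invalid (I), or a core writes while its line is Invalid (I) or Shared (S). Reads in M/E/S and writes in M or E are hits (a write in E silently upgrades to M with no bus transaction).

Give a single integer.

Op 1: C2 read [C2 read from I: no other sharers -> C2=E (exclusive)] -> [I,I,E] [MISS #1: read from I]
Op 2: C1 read [C1 read from I: others=['C2=E'] -> C1=S, others downsized to S] -> [I,S,S] [MISS #2: read from I]
Op 3: C0 read [C0 read from I: others=['C1=S', 'C2=S'] -> C0=S, others downsized to S] -> [S,S,S] [MISS #3: read from I]
Op 4: C2 write [C2 write: invalidate ['C0=S', 'C1=S'] -> C2=M] -> [I,I,M] [MISS #4: write from S]
Op 5: C1 write [C1 write: invalidate ['C2=M'] -> C1=M] -> [I,M,I] [MISS #5: write from I]
Op 6: C0 read [C0 read from I: others=['C1=M'] -> C0=S, others downsized to S] -> [S,S,I] [MISS #6: read from I]
Op 7: C1 read [C1 read: already in S, no change] -> [S,S,I] [hit: read from S]
Op 8: C2 write [C2 write: invalidate ['C0=S', 'C1=S'] -> C2=M] -> [I,I,M] [MISS #7: write from I]
Op 9: C1 read [C1 read from I: others=['C2=M'] -> C1=S, others downsized to S] -> [I,S,S] [MISS #8: read from I]
Op 10: C0 write [C0 write: invalidate ['C1=S', 'C2=S'] -> C0=M] -> [M,I,I] [MISS #9: write from I]
Op 11: C0 write [C0 write: already M (modified), no change] -> [M,I,I] [hit: write from M]
Op 12: C1 read [C1 read from I: others=['C0=M'] -> C1=S, others downsized to S] -> [S,S,I] [MISS #10: read from I]

Answer: 10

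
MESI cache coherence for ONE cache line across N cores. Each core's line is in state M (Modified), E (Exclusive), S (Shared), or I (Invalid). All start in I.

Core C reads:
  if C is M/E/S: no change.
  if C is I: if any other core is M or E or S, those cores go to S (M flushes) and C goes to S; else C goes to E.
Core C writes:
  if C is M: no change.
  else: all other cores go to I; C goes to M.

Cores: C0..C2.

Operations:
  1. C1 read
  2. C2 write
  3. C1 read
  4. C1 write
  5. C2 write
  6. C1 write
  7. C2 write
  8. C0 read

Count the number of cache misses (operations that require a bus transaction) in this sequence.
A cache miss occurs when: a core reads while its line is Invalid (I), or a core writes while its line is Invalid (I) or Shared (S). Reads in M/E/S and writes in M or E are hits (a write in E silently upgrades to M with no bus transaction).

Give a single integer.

Answer: 8

Derivation:
Op 1: C1 read [C1 read from I: no other sharers -> C1=E (exclusive)] -> [I,E,I] [MISS #1: read from I]
Op 2: C2 write [C2 write: invalidate ['C1=E'] -> C2=M] -> [I,I,M] [MISS #2: write from I]
Op 3: C1 read [C1 read from I: others=['C2=M'] -> C1=S, others downsized to S] -> [I,S,S] [MISS #3: read from I]
Op 4: C1 write [C1 write: invalidate ['C2=S'] -> C1=M] -> [I,M,I] [MISS #4: write from S]
Op 5: C2 write [C2 write: invalidate ['C1=M'] -> C2=M] -> [I,I,M] [MISS #5: write from I]
Op 6: C1 write [C1 write: invalidate ['C2=M'] -> C1=M] -> [I,M,I] [MISS #6: write from I]
Op 7: C2 write [C2 write: invalidate ['C1=M'] -> C2=M] -> [I,I,M] [MISS #7: write from I]
Op 8: C0 read [C0 read from I: others=['C2=M'] -> C0=S, others downsized to S] -> [S,I,S] [MISS #8: read from I]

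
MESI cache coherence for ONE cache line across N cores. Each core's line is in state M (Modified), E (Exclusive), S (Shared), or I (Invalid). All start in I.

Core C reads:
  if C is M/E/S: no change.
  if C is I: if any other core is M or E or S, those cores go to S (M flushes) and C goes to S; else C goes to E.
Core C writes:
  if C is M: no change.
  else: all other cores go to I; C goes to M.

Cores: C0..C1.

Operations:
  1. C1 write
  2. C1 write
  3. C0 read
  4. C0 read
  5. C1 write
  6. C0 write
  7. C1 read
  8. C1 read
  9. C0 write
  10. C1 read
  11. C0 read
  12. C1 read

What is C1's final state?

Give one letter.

Op 1: C1 write [C1 write: invalidate none -> C1=M] -> [I,M]
Op 2: C1 write [C1 write: already M (modified), no change] -> [I,M]
Op 3: C0 read [C0 read from I: others=['C1=M'] -> C0=S, others downsized to S] -> [S,S]
Op 4: C0 read [C0 read: already in S, no change] -> [S,S]
Op 5: C1 write [C1 write: invalidate ['C0=S'] -> C1=M] -> [I,M]
Op 6: C0 write [C0 write: invalidate ['C1=M'] -> C0=M] -> [M,I]
Op 7: C1 read [C1 read from I: others=['C0=M'] -> C1=S, others downsized to S] -> [S,S]
Op 8: C1 read [C1 read: already in S, no change] -> [S,S]
Op 9: C0 write [C0 write: invalidate ['C1=S'] -> C0=M] -> [M,I]
Op 10: C1 read [C1 read from I: others=['C0=M'] -> C1=S, others downsized to S] -> [S,S]
Op 11: C0 read [C0 read: already in S, no change] -> [S,S]
Op 12: C1 read [C1 read: already in S, no change] -> [S,S]

Answer: S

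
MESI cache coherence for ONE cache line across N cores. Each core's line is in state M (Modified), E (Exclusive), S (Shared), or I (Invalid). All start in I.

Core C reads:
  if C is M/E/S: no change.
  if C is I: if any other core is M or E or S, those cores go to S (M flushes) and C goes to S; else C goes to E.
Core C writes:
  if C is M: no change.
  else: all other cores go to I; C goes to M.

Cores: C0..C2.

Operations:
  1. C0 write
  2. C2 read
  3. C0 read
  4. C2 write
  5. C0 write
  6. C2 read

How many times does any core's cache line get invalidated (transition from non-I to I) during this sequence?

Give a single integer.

Op 1: C0 write [C0 write: invalidate none -> C0=M] -> [M,I,I] (invalidations this op: 0; running total: 0)
Op 2: C2 read [C2 read from I: others=['C0=M'] -> C2=S, others downsized to S] -> [S,I,S] (invalidations this op: 0; running total: 0)
Op 3: C0 read [C0 read: already in S, no change] -> [S,I,S] (invalidations this op: 0; running total: 0)
Op 4: C2 write [C2 write: invalidate ['C0=S'] -> C2=M] -> [I,I,M] (invalidations this op: 1; running total: 1)
Op 5: C0 write [C0 write: invalidate ['C2=M'] -> C0=M] -> [M,I,I] (invalidations this op: 1; running total: 2)
Op 6: C2 read [C2 read from I: others=['C0=M'] -> C2=S, others downsized to S] -> [S,I,S] (invalidations this op: 0; running total: 2)

Answer: 2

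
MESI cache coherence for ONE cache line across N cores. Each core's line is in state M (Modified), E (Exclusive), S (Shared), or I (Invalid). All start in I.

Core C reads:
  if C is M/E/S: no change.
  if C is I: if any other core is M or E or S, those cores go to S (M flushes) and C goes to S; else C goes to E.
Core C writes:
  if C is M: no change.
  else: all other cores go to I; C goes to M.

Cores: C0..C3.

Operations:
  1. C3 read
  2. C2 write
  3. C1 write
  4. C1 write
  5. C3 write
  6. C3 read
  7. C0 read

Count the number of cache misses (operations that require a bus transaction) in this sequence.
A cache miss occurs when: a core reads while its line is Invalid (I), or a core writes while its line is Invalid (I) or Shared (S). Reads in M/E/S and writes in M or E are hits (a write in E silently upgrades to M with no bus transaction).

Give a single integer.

Op 1: C3 read [C3 read from I: no other sharers -> C3=E (exclusive)] -> [I,I,I,E] [MISS #1: read from I]
Op 2: C2 write [C2 write: invalidate ['C3=E'] -> C2=M] -> [I,I,M,I] [MISS #2: write from I]
Op 3: C1 write [C1 write: invalidate ['C2=M'] -> C1=M] -> [I,M,I,I] [MISS #3: write from I]
Op 4: C1 write [C1 write: already M (modified), no change] -> [I,M,I,I] [hit: write from M]
Op 5: C3 write [C3 write: invalidate ['C1=M'] -> C3=M] -> [I,I,I,M] [MISS #4: write from I]
Op 6: C3 read [C3 read: already in M, no change] -> [I,I,I,M] [hit: read from M]
Op 7: C0 read [C0 read from I: others=['C3=M'] -> C0=S, others downsized to S] -> [S,I,I,S] [MISS #5: read from I]

Answer: 5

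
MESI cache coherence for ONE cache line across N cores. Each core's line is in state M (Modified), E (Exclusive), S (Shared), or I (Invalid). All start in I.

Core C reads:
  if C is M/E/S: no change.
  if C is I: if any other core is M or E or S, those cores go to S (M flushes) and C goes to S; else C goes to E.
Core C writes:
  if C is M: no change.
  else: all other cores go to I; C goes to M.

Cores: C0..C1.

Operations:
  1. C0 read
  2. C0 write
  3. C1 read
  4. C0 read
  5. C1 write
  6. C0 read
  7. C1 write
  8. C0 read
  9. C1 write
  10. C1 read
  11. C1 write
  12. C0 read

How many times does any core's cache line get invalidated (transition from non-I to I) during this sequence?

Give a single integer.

Op 1: C0 read [C0 read from I: no other sharers -> C0=E (exclusive)] -> [E,I] (invalidations this op: 0; running total: 0)
Op 2: C0 write [C0 write: invalidate none -> C0=M] -> [M,I] (invalidations this op: 0; running total: 0)
Op 3: C1 read [C1 read from I: others=['C0=M'] -> C1=S, others downsized to S] -> [S,S] (invalidations this op: 0; running total: 0)
Op 4: C0 read [C0 read: already in S, no change] -> [S,S] (invalidations this op: 0; running total: 0)
Op 5: C1 write [C1 write: invalidate ['C0=S'] -> C1=M] -> [I,M] (invalidations this op: 1; running total: 1)
Op 6: C0 read [C0 read from I: others=['C1=M'] -> C0=S, others downsized to S] -> [S,S] (invalidations this op: 0; running total: 1)
Op 7: C1 write [C1 write: invalidate ['C0=S'] -> C1=M] -> [I,M] (invalidations this op: 1; running total: 2)
Op 8: C0 read [C0 read from I: others=['C1=M'] -> C0=S, others downsized to S] -> [S,S] (invalidations this op: 0; running total: 2)
Op 9: C1 write [C1 write: invalidate ['C0=S'] -> C1=M] -> [I,M] (invalidations this op: 1; running total: 3)
Op 10: C1 read [C1 read: already in M, no change] -> [I,M] (invalidations this op: 0; running total: 3)
Op 11: C1 write [C1 write: already M (modified), no change] -> [I,M] (invalidations this op: 0; running total: 3)
Op 12: C0 read [C0 read from I: others=['C1=M'] -> C0=S, others downsized to S] -> [S,S] (invalidations this op: 0; running total: 3)

Answer: 3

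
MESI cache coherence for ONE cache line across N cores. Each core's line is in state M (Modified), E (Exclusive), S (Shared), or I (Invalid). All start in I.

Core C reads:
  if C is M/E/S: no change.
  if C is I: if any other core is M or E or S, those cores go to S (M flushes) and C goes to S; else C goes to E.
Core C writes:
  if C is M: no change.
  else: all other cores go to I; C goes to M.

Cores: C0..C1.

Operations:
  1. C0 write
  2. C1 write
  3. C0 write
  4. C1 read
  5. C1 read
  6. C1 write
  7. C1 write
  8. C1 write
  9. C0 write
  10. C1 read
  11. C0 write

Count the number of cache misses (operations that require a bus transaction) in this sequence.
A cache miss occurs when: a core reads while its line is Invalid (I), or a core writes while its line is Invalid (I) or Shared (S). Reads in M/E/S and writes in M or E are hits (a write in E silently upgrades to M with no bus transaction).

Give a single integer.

Op 1: C0 write [C0 write: invalidate none -> C0=M] -> [M,I] [MISS #1: write from I]
Op 2: C1 write [C1 write: invalidate ['C0=M'] -> C1=M] -> [I,M] [MISS #2: write from I]
Op 3: C0 write [C0 write: invalidate ['C1=M'] -> C0=M] -> [M,I] [MISS #3: write from I]
Op 4: C1 read [C1 read from I: others=['C0=M'] -> C1=S, others downsized to S] -> [S,S] [MISS #4: read from I]
Op 5: C1 read [C1 read: already in S, no change] -> [S,S] [hit: read from S]
Op 6: C1 write [C1 write: invalidate ['C0=S'] -> C1=M] -> [I,M] [MISS #5: write from S]
Op 7: C1 write [C1 write: already M (modified), no change] -> [I,M] [hit: write from M]
Op 8: C1 write [C1 write: already M (modified), no change] -> [I,M] [hit: write from M]
Op 9: C0 write [C0 write: invalidate ['C1=M'] -> C0=M] -> [M,I] [MISS #6: write from I]
Op 10: C1 read [C1 read from I: others=['C0=M'] -> C1=S, others downsized to S] -> [S,S] [MISS #7: read from I]
Op 11: C0 write [C0 write: invalidate ['C1=S'] -> C0=M] -> [M,I] [MISS #8: write from S]

Answer: 8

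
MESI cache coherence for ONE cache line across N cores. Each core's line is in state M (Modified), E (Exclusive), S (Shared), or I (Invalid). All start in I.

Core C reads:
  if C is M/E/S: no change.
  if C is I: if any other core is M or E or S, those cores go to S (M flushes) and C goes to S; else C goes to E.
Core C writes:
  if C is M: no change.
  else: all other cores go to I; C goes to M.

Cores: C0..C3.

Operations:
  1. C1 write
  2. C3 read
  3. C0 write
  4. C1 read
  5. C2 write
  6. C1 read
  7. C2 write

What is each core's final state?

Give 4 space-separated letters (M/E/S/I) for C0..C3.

Op 1: C1 write [C1 write: invalidate none -> C1=M] -> [I,M,I,I]
Op 2: C3 read [C3 read from I: others=['C1=M'] -> C3=S, others downsized to S] -> [I,S,I,S]
Op 3: C0 write [C0 write: invalidate ['C1=S', 'C3=S'] -> C0=M] -> [M,I,I,I]
Op 4: C1 read [C1 read from I: others=['C0=M'] -> C1=S, others downsized to S] -> [S,S,I,I]
Op 5: C2 write [C2 write: invalidate ['C0=S', 'C1=S'] -> C2=M] -> [I,I,M,I]
Op 6: C1 read [C1 read from I: others=['C2=M'] -> C1=S, others downsized to S] -> [I,S,S,I]
Op 7: C2 write [C2 write: invalidate ['C1=S'] -> C2=M] -> [I,I,M,I]

Answer: I I M I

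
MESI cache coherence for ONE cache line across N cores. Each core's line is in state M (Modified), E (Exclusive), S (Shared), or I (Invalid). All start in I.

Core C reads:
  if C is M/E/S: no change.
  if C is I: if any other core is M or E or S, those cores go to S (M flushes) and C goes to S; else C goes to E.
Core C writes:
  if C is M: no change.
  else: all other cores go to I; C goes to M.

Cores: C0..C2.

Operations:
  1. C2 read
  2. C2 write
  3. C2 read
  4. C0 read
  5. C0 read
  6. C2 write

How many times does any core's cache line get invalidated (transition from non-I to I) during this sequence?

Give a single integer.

Answer: 1

Derivation:
Op 1: C2 read [C2 read from I: no other sharers -> C2=E (exclusive)] -> [I,I,E] (invalidations this op: 0; running total: 0)
Op 2: C2 write [C2 write: invalidate none -> C2=M] -> [I,I,M] (invalidations this op: 0; running total: 0)
Op 3: C2 read [C2 read: already in M, no change] -> [I,I,M] (invalidations this op: 0; running total: 0)
Op 4: C0 read [C0 read from I: others=['C2=M'] -> C0=S, others downsized to S] -> [S,I,S] (invalidations this op: 0; running total: 0)
Op 5: C0 read [C0 read: already in S, no change] -> [S,I,S] (invalidations this op: 0; running total: 0)
Op 6: C2 write [C2 write: invalidate ['C0=S'] -> C2=M] -> [I,I,M] (invalidations this op: 1; running total: 1)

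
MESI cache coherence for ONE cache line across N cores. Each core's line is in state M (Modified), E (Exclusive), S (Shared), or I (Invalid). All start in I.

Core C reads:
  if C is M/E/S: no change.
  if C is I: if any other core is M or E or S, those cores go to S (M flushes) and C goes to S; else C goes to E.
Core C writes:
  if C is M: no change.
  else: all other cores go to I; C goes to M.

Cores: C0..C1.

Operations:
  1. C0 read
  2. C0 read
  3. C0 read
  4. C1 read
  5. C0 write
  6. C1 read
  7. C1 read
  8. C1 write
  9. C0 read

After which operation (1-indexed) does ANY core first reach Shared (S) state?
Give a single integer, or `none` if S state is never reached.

Op 1: C0 read [C0 read from I: no other sharers -> C0=E (exclusive)] -> [E,I]
Op 2: C0 read [C0 read: already in E, no change] -> [E,I]
Op 3: C0 read [C0 read: already in E, no change] -> [E,I]
Op 4: C1 read [C1 read from I: others=['C0=E'] -> C1=S, others downsized to S] -> [S,S]
  -> First S state at op 4; remaining ops need not be traced.

Answer: 4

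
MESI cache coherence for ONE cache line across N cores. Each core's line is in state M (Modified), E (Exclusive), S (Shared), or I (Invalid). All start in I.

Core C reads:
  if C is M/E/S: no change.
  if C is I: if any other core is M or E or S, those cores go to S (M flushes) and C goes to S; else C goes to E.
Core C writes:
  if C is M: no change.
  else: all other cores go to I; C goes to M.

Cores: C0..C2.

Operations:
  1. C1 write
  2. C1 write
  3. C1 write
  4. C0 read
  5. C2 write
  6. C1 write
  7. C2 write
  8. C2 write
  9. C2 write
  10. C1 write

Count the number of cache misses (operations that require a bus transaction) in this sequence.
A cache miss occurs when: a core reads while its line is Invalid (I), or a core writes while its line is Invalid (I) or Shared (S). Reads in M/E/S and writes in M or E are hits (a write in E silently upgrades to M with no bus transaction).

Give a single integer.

Answer: 6

Derivation:
Op 1: C1 write [C1 write: invalidate none -> C1=M] -> [I,M,I] [MISS #1: write from I]
Op 2: C1 write [C1 write: already M (modified), no change] -> [I,M,I] [hit: write from M]
Op 3: C1 write [C1 write: already M (modified), no change] -> [I,M,I] [hit: write from M]
Op 4: C0 read [C0 read from I: others=['C1=M'] -> C0=S, others downsized to S] -> [S,S,I] [MISS #2: read from I]
Op 5: C2 write [C2 write: invalidate ['C0=S', 'C1=S'] -> C2=M] -> [I,I,M] [MISS #3: write from I]
Op 6: C1 write [C1 write: invalidate ['C2=M'] -> C1=M] -> [I,M,I] [MISS #4: write from I]
Op 7: C2 write [C2 write: invalidate ['C1=M'] -> C2=M] -> [I,I,M] [MISS #5: write from I]
Op 8: C2 write [C2 write: already M (modified), no change] -> [I,I,M] [hit: write from M]
Op 9: C2 write [C2 write: already M (modified), no change] -> [I,I,M] [hit: write from M]
Op 10: C1 write [C1 write: invalidate ['C2=M'] -> C1=M] -> [I,M,I] [MISS #6: write from I]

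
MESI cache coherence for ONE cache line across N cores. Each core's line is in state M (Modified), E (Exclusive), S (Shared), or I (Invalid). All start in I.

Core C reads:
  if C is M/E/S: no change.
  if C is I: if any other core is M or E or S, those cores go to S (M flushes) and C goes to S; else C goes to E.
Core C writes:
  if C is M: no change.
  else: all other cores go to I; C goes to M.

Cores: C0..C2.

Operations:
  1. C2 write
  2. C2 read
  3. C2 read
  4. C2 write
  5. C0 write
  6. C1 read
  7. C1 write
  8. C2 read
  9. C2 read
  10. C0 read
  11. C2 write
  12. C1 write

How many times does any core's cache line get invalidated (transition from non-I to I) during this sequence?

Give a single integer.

Op 1: C2 write [C2 write: invalidate none -> C2=M] -> [I,I,M] (invalidations this op: 0; running total: 0)
Op 2: C2 read [C2 read: already in M, no change] -> [I,I,M] (invalidations this op: 0; running total: 0)
Op 3: C2 read [C2 read: already in M, no change] -> [I,I,M] (invalidations this op: 0; running total: 0)
Op 4: C2 write [C2 write: already M (modified), no change] -> [I,I,M] (invalidations this op: 0; running total: 0)
Op 5: C0 write [C0 write: invalidate ['C2=M'] -> C0=M] -> [M,I,I] (invalidations this op: 1; running total: 1)
Op 6: C1 read [C1 read from I: others=['C0=M'] -> C1=S, others downsized to S] -> [S,S,I] (invalidations this op: 0; running total: 1)
Op 7: C1 write [C1 write: invalidate ['C0=S'] -> C1=M] -> [I,M,I] (invalidations this op: 1; running total: 2)
Op 8: C2 read [C2 read from I: others=['C1=M'] -> C2=S, others downsized to S] -> [I,S,S] (invalidations this op: 0; running total: 2)
Op 9: C2 read [C2 read: already in S, no change] -> [I,S,S] (invalidations this op: 0; running total: 2)
Op 10: C0 read [C0 read from I: others=['C1=S', 'C2=S'] -> C0=S, others downsized to S] -> [S,S,S] (invalidations this op: 0; running total: 2)
Op 11: C2 write [C2 write: invalidate ['C0=S', 'C1=S'] -> C2=M] -> [I,I,M] (invalidations this op: 2; running total: 4)
Op 12: C1 write [C1 write: invalidate ['C2=M'] -> C1=M] -> [I,M,I] (invalidations this op: 1; running total: 5)

Answer: 5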